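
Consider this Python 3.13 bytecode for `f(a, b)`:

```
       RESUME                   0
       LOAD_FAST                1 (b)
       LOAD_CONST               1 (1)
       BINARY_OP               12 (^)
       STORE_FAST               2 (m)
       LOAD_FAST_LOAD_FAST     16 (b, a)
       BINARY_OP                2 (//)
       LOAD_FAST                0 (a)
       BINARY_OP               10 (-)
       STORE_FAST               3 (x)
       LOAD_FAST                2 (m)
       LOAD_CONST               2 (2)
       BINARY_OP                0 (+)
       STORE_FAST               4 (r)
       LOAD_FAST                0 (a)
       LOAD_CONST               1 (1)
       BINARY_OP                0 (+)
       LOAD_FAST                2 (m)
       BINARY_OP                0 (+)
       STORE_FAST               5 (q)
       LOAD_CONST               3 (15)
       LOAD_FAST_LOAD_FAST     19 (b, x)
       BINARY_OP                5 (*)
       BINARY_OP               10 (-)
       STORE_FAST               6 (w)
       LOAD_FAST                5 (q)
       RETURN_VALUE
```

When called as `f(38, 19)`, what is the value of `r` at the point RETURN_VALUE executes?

LOAD_FAST b → push 19. Stack: [19]
LOAD_CONST → push 1. Stack: [19, 1]
BINARY_OP ^ → 19 ^ 1 = 18. Stack: [18]
STORE_FAST m → m=18. Stack: []
LOAD_FAST_LOAD_FAST b,a → push 19,38. Stack: [19, 38]
BINARY_OP // → 19 // 38 = 0. Stack: [0]
LOAD_FAST a → push 38. Stack: [0, 38]
BINARY_OP - → 0 - 38 = -38. Stack: [-38]
STORE_FAST x → x=-38. Stack: []
LOAD_FAST m → push 18. Stack: [18]
LOAD_CONST → push 2. Stack: [18, 2]
BINARY_OP + → 18 + 2 = 20. Stack: [20]
STORE_FAST r → r=20. Stack: []
LOAD_FAST a → push 38. Stack: [38]
LOAD_CONST → push 1. Stack: [38, 1]
BINARY_OP + → 38 + 1 = 39. Stack: [39]
LOAD_FAST m → push 18. Stack: [39, 18]
BINARY_OP + → 39 + 18 = 57. Stack: [57]
STORE_FAST q → q=57. Stack: []
LOAD_CONST → push 15. Stack: [15]
LOAD_FAST_LOAD_FAST b,x → push 19,-38. Stack: [15, 19, -38]
BINARY_OP * → 19 * -38 = -722. Stack: [15, -722]
BINARY_OP - → 15 - -722 = 737. Stack: [737]
STORE_FAST w → w=737. Stack: []
LOAD_FAST q → push 57. Stack: [57]
RETURN_VALUE → return 57.

20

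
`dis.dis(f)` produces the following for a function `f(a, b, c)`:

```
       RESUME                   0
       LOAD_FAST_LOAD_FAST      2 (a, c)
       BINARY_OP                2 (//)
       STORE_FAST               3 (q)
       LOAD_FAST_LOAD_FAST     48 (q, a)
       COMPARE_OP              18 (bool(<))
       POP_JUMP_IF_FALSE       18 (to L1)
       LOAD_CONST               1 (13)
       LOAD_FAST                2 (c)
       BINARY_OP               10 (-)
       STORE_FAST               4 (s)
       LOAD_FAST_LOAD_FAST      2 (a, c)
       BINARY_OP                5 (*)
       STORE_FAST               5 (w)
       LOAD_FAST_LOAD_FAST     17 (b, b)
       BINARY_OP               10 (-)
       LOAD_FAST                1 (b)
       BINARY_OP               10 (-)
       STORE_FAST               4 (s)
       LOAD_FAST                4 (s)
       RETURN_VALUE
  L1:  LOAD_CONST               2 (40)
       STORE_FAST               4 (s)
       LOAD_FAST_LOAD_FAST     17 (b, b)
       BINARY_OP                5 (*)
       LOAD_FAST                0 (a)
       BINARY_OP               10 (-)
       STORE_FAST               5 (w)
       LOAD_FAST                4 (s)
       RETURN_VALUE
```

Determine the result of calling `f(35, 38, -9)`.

-38

LOAD_FAST_LOAD_FAST a,c → push 35,-9. Stack: [35, -9]
BINARY_OP // → 35 // -9 = -4. Stack: [-4]
STORE_FAST q → q=-4. Stack: []
LOAD_FAST_LOAD_FAST q,a → push -4,35. Stack: [-4, 35]
COMPARE_OP bool(<) → -4 vs 35 = True. Stack: [True]
POP_JUMP_IF_FALSE → pop True; no jump. Stack: []
LOAD_CONST → push 13. Stack: [13]
LOAD_FAST c → push -9. Stack: [13, -9]
BINARY_OP - → 13 - -9 = 22. Stack: [22]
STORE_FAST s → s=22. Stack: []
LOAD_FAST_LOAD_FAST a,c → push 35,-9. Stack: [35, -9]
BINARY_OP * → 35 * -9 = -315. Stack: [-315]
STORE_FAST w → w=-315. Stack: []
LOAD_FAST_LOAD_FAST b,b → push 38,38. Stack: [38, 38]
BINARY_OP - → 38 - 38 = 0. Stack: [0]
LOAD_FAST b → push 38. Stack: [0, 38]
BINARY_OP - → 0 - 38 = -38. Stack: [-38]
STORE_FAST s → s=-38. Stack: []
LOAD_FAST s → push -38. Stack: [-38]
RETURN_VALUE → return -38.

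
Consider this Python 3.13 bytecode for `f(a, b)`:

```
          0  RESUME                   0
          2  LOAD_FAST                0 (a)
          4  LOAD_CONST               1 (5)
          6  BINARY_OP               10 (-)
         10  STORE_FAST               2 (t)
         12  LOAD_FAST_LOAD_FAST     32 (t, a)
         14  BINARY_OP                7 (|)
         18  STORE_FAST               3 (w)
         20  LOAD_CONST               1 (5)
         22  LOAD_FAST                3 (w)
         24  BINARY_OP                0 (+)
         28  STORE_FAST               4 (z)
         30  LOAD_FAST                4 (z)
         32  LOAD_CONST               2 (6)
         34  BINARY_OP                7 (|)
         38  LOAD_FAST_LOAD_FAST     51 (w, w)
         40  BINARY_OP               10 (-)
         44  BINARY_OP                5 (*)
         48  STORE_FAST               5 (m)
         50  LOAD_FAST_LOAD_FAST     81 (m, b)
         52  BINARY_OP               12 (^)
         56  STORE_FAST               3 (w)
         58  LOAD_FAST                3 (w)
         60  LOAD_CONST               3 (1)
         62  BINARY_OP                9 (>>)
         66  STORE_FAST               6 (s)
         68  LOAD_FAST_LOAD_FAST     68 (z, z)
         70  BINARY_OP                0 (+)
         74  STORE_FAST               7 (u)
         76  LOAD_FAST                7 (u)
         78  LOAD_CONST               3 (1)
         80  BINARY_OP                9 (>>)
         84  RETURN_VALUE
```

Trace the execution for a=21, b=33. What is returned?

LOAD_FAST a → push 21. Stack: [21]
LOAD_CONST → push 5. Stack: [21, 5]
BINARY_OP - → 21 - 5 = 16. Stack: [16]
STORE_FAST t → t=16. Stack: []
LOAD_FAST_LOAD_FAST t,a → push 16,21. Stack: [16, 21]
BINARY_OP | → 16 | 21 = 21. Stack: [21]
STORE_FAST w → w=21. Stack: []
LOAD_CONST → push 5. Stack: [5]
LOAD_FAST w → push 21. Stack: [5, 21]
BINARY_OP + → 5 + 21 = 26. Stack: [26]
STORE_FAST z → z=26. Stack: []
LOAD_FAST z → push 26. Stack: [26]
LOAD_CONST → push 6. Stack: [26, 6]
BINARY_OP | → 26 | 6 = 30. Stack: [30]
LOAD_FAST_LOAD_FAST w,w → push 21,21. Stack: [30, 21, 21]
BINARY_OP - → 21 - 21 = 0. Stack: [30, 0]
BINARY_OP * → 30 * 0 = 0. Stack: [0]
STORE_FAST m → m=0. Stack: []
LOAD_FAST_LOAD_FAST m,b → push 0,33. Stack: [0, 33]
BINARY_OP ^ → 0 ^ 33 = 33. Stack: [33]
STORE_FAST w → w=33. Stack: []
LOAD_FAST w → push 33. Stack: [33]
LOAD_CONST → push 1. Stack: [33, 1]
BINARY_OP >> → 33 >> 1 = 16. Stack: [16]
STORE_FAST s → s=16. Stack: []
LOAD_FAST_LOAD_FAST z,z → push 26,26. Stack: [26, 26]
BINARY_OP + → 26 + 26 = 52. Stack: [52]
STORE_FAST u → u=52. Stack: []
LOAD_FAST u → push 52. Stack: [52]
LOAD_CONST → push 1. Stack: [52, 1]
BINARY_OP >> → 52 >> 1 = 26. Stack: [26]
RETURN_VALUE → return 26.

26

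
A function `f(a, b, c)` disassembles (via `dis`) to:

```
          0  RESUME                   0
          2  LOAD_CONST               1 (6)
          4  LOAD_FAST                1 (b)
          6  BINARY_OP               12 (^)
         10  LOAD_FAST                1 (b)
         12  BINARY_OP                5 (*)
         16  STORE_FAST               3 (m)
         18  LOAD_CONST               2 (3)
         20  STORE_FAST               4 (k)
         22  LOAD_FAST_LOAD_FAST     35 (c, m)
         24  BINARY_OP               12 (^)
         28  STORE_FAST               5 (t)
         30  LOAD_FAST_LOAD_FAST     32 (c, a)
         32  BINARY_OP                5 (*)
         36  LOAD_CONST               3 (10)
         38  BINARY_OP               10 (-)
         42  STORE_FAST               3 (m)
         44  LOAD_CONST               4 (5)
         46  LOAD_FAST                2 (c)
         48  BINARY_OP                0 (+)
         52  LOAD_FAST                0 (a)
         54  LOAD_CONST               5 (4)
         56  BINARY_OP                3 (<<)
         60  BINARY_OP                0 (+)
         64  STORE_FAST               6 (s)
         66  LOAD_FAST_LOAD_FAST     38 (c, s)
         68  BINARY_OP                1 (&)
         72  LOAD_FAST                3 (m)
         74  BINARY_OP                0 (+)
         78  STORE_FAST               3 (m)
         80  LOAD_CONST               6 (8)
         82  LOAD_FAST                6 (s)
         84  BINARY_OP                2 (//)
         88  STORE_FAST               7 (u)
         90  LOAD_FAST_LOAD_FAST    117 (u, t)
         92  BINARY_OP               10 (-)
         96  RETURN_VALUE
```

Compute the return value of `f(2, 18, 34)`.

-330

LOAD_CONST → push 6. Stack: [6]
LOAD_FAST b → push 18. Stack: [6, 18]
BINARY_OP ^ → 6 ^ 18 = 20. Stack: [20]
LOAD_FAST b → push 18. Stack: [20, 18]
BINARY_OP * → 20 * 18 = 360. Stack: [360]
STORE_FAST m → m=360. Stack: []
LOAD_CONST → push 3. Stack: [3]
STORE_FAST k → k=3. Stack: []
LOAD_FAST_LOAD_FAST c,m → push 34,360. Stack: [34, 360]
BINARY_OP ^ → 34 ^ 360 = 330. Stack: [330]
STORE_FAST t → t=330. Stack: []
LOAD_FAST_LOAD_FAST c,a → push 34,2. Stack: [34, 2]
BINARY_OP * → 34 * 2 = 68. Stack: [68]
LOAD_CONST → push 10. Stack: [68, 10]
BINARY_OP - → 68 - 10 = 58. Stack: [58]
STORE_FAST m → m=58. Stack: []
LOAD_CONST → push 5. Stack: [5]
LOAD_FAST c → push 34. Stack: [5, 34]
BINARY_OP + → 5 + 34 = 39. Stack: [39]
LOAD_FAST a → push 2. Stack: [39, 2]
LOAD_CONST → push 4. Stack: [39, 2, 4]
BINARY_OP << → 2 << 4 = 32. Stack: [39, 32]
BINARY_OP + → 39 + 32 = 71. Stack: [71]
STORE_FAST s → s=71. Stack: []
LOAD_FAST_LOAD_FAST c,s → push 34,71. Stack: [34, 71]
BINARY_OP & → 34 & 71 = 2. Stack: [2]
LOAD_FAST m → push 58. Stack: [2, 58]
BINARY_OP + → 2 + 58 = 60. Stack: [60]
STORE_FAST m → m=60. Stack: []
LOAD_CONST → push 8. Stack: [8]
LOAD_FAST s → push 71. Stack: [8, 71]
BINARY_OP // → 8 // 71 = 0. Stack: [0]
STORE_FAST u → u=0. Stack: []
LOAD_FAST_LOAD_FAST u,t → push 0,330. Stack: [0, 330]
BINARY_OP - → 0 - 330 = -330. Stack: [-330]
RETURN_VALUE → return -330.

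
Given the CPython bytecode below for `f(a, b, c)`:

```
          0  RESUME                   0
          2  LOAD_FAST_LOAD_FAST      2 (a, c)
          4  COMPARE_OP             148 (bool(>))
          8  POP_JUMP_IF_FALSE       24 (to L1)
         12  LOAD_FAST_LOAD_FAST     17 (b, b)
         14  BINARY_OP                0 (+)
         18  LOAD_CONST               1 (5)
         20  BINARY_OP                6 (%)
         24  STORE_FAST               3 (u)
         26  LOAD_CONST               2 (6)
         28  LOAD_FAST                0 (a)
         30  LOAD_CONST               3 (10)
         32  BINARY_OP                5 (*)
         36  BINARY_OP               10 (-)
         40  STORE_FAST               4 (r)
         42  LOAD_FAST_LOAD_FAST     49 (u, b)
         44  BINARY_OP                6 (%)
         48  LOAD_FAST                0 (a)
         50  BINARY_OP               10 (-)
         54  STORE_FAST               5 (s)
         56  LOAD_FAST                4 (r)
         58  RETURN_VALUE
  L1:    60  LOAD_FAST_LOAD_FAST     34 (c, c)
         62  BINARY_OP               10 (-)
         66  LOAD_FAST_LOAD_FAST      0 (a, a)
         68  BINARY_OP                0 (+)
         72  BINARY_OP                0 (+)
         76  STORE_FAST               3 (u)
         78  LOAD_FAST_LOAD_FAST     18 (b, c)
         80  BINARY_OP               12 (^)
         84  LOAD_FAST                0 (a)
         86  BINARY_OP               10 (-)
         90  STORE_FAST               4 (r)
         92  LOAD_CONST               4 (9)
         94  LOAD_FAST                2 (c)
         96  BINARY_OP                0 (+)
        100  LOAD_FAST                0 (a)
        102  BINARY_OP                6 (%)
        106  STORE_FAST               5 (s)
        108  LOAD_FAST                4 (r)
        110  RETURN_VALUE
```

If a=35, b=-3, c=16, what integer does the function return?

-344

LOAD_FAST_LOAD_FAST a,c → push 35,16. Stack: [35, 16]
COMPARE_OP bool(>) → 35 vs 16 = True. Stack: [True]
POP_JUMP_IF_FALSE → pop True; no jump. Stack: []
LOAD_FAST_LOAD_FAST b,b → push -3,-3. Stack: [-3, -3]
BINARY_OP + → -3 + -3 = -6. Stack: [-6]
LOAD_CONST → push 5. Stack: [-6, 5]
BINARY_OP % → -6 % 5 = 4. Stack: [4]
STORE_FAST u → u=4. Stack: []
LOAD_CONST → push 6. Stack: [6]
LOAD_FAST a → push 35. Stack: [6, 35]
LOAD_CONST → push 10. Stack: [6, 35, 10]
BINARY_OP * → 35 * 10 = 350. Stack: [6, 350]
BINARY_OP - → 6 - 350 = -344. Stack: [-344]
STORE_FAST r → r=-344. Stack: []
LOAD_FAST_LOAD_FAST u,b → push 4,-3. Stack: [4, -3]
BINARY_OP % → 4 % -3 = -2. Stack: [-2]
LOAD_FAST a → push 35. Stack: [-2, 35]
BINARY_OP - → -2 - 35 = -37. Stack: [-37]
STORE_FAST s → s=-37. Stack: []
LOAD_FAST r → push -344. Stack: [-344]
RETURN_VALUE → return -344.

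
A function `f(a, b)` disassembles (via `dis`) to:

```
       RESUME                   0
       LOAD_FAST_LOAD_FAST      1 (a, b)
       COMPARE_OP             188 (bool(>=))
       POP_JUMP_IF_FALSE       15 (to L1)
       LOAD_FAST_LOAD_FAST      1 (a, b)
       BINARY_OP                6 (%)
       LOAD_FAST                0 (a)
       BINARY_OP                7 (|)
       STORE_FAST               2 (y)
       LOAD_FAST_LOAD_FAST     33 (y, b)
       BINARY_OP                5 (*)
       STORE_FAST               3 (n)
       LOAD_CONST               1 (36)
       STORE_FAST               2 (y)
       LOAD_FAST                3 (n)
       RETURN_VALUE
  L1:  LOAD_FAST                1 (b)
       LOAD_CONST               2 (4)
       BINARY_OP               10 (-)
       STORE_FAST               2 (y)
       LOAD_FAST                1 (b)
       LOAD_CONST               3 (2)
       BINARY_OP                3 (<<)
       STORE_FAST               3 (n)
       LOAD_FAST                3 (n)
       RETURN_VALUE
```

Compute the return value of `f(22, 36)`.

144

LOAD_FAST_LOAD_FAST a,b → push 22,36. Stack: [22, 36]
COMPARE_OP bool(>=) → 22 vs 36 = False. Stack: [False]
POP_JUMP_IF_FALSE → pop False; jump. Stack: []
LOAD_FAST b → push 36. Stack: [36]
LOAD_CONST → push 4. Stack: [36, 4]
BINARY_OP - → 36 - 4 = 32. Stack: [32]
STORE_FAST y → y=32. Stack: []
LOAD_FAST b → push 36. Stack: [36]
LOAD_CONST → push 2. Stack: [36, 2]
BINARY_OP << → 36 << 2 = 144. Stack: [144]
STORE_FAST n → n=144. Stack: []
LOAD_FAST n → push 144. Stack: [144]
RETURN_VALUE → return 144.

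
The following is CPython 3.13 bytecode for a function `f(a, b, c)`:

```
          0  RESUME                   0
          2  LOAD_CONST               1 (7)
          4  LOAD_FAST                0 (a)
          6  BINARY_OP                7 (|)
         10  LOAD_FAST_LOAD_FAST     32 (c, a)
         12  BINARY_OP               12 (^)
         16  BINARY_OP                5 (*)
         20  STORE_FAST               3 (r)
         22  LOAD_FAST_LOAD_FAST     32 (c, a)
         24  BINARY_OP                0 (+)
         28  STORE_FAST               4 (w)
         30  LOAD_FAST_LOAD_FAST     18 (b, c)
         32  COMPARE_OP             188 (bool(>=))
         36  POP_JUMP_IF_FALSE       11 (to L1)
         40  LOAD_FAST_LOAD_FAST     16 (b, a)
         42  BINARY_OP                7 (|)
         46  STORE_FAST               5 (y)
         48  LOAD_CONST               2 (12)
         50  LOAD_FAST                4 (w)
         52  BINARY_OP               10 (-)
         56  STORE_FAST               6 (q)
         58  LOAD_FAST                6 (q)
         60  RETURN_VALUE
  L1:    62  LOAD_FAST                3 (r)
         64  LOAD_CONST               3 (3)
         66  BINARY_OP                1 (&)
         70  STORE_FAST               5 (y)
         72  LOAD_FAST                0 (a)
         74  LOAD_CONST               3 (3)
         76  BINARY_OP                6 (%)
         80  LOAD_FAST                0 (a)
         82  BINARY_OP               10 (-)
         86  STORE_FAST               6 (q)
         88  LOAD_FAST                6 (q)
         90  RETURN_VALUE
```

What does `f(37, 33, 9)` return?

LOAD_CONST → push 7. Stack: [7]
LOAD_FAST a → push 37. Stack: [7, 37]
BINARY_OP | → 7 | 37 = 39. Stack: [39]
LOAD_FAST_LOAD_FAST c,a → push 9,37. Stack: [39, 9, 37]
BINARY_OP ^ → 9 ^ 37 = 44. Stack: [39, 44]
BINARY_OP * → 39 * 44 = 1716. Stack: [1716]
STORE_FAST r → r=1716. Stack: []
LOAD_FAST_LOAD_FAST c,a → push 9,37. Stack: [9, 37]
BINARY_OP + → 9 + 37 = 46. Stack: [46]
STORE_FAST w → w=46. Stack: []
LOAD_FAST_LOAD_FAST b,c → push 33,9. Stack: [33, 9]
COMPARE_OP bool(>=) → 33 vs 9 = True. Stack: [True]
POP_JUMP_IF_FALSE → pop True; no jump. Stack: []
LOAD_FAST_LOAD_FAST b,a → push 33,37. Stack: [33, 37]
BINARY_OP | → 33 | 37 = 37. Stack: [37]
STORE_FAST y → y=37. Stack: []
LOAD_CONST → push 12. Stack: [12]
LOAD_FAST w → push 46. Stack: [12, 46]
BINARY_OP - → 12 - 46 = -34. Stack: [-34]
STORE_FAST q → q=-34. Stack: []
LOAD_FAST q → push -34. Stack: [-34]
RETURN_VALUE → return -34.

-34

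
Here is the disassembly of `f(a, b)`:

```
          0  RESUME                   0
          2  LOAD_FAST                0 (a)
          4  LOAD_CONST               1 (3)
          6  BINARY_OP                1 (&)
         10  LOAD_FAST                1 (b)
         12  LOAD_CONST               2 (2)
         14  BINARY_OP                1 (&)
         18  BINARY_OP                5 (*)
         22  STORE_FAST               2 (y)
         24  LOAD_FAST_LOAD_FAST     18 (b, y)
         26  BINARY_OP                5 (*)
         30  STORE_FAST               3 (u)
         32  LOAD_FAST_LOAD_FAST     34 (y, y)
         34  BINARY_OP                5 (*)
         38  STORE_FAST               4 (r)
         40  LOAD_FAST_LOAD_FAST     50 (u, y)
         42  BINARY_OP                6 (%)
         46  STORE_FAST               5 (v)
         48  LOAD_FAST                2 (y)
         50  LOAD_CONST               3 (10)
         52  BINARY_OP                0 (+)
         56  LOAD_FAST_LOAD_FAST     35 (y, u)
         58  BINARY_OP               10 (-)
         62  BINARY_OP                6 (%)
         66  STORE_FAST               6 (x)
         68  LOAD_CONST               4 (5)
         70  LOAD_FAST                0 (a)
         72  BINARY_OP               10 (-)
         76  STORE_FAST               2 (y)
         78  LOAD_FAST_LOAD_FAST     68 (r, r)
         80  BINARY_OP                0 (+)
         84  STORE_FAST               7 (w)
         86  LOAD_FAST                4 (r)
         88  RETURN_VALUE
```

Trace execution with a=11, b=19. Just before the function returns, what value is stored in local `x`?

-92

LOAD_FAST a → push 11. Stack: [11]
LOAD_CONST → push 3. Stack: [11, 3]
BINARY_OP & → 11 & 3 = 3. Stack: [3]
LOAD_FAST b → push 19. Stack: [3, 19]
LOAD_CONST → push 2. Stack: [3, 19, 2]
BINARY_OP & → 19 & 2 = 2. Stack: [3, 2]
BINARY_OP * → 3 * 2 = 6. Stack: [6]
STORE_FAST y → y=6. Stack: []
LOAD_FAST_LOAD_FAST b,y → push 19,6. Stack: [19, 6]
BINARY_OP * → 19 * 6 = 114. Stack: [114]
STORE_FAST u → u=114. Stack: []
LOAD_FAST_LOAD_FAST y,y → push 6,6. Stack: [6, 6]
BINARY_OP * → 6 * 6 = 36. Stack: [36]
STORE_FAST r → r=36. Stack: []
LOAD_FAST_LOAD_FAST u,y → push 114,6. Stack: [114, 6]
BINARY_OP % → 114 % 6 = 0. Stack: [0]
STORE_FAST v → v=0. Stack: []
LOAD_FAST y → push 6. Stack: [6]
LOAD_CONST → push 10. Stack: [6, 10]
BINARY_OP + → 6 + 10 = 16. Stack: [16]
LOAD_FAST_LOAD_FAST y,u → push 6,114. Stack: [16, 6, 114]
BINARY_OP - → 6 - 114 = -108. Stack: [16, -108]
BINARY_OP % → 16 % -108 = -92. Stack: [-92]
STORE_FAST x → x=-92. Stack: []
LOAD_CONST → push 5. Stack: [5]
LOAD_FAST a → push 11. Stack: [5, 11]
BINARY_OP - → 5 - 11 = -6. Stack: [-6]
STORE_FAST y → y=-6. Stack: []
LOAD_FAST_LOAD_FAST r,r → push 36,36. Stack: [36, 36]
BINARY_OP + → 36 + 36 = 72. Stack: [72]
STORE_FAST w → w=72. Stack: []
LOAD_FAST r → push 36. Stack: [36]
RETURN_VALUE → return 36.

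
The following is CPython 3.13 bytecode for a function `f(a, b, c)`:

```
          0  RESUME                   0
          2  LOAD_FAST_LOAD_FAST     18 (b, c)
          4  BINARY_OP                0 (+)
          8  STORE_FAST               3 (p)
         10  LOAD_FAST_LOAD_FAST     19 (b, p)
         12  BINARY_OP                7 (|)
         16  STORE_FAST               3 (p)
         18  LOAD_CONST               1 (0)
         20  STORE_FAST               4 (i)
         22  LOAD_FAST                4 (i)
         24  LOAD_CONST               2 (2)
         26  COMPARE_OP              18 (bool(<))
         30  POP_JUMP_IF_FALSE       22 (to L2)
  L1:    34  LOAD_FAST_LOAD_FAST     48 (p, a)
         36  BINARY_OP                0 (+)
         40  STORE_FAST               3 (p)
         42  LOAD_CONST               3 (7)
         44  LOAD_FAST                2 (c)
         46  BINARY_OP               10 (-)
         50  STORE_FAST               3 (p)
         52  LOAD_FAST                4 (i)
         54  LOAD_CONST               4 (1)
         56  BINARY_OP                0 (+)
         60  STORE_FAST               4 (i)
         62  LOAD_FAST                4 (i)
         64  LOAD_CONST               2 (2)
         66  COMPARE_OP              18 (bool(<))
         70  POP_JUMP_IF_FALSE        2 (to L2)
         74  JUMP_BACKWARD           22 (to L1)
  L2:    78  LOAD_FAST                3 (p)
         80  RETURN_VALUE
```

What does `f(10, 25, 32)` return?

LOAD_FAST_LOAD_FAST b,c → push 25,32. Stack: [25, 32]
BINARY_OP + → 25 + 32 = 57. Stack: [57]
STORE_FAST p → p=57. Stack: []
LOAD_FAST_LOAD_FAST b,p → push 25,57. Stack: [25, 57]
BINARY_OP | → 25 | 57 = 57. Stack: [57]
STORE_FAST p → p=57. Stack: []
LOAD_CONST → push 0. Stack: [0]
STORE_FAST i → i=0. Stack: []
LOAD_FAST i → push 0. Stack: [0]
LOAD_CONST → push 2. Stack: [0, 2]
COMPARE_OP bool(<) → 0 vs 2 = True. Stack: [True]
POP_JUMP_IF_FALSE → pop True; no jump. Stack: []
LOAD_FAST_LOAD_FAST p,a → push 57,10. Stack: [57, 10]
BINARY_OP + → 57 + 10 = 67. Stack: [67]
STORE_FAST p → p=67. Stack: []
LOAD_CONST → push 7. Stack: [7]
LOAD_FAST c → push 32. Stack: [7, 32]
BINARY_OP - → 7 - 32 = -25. Stack: [-25]
STORE_FAST p → p=-25. Stack: []
LOAD_FAST i → push 0. Stack: [0]
LOAD_CONST → push 1. Stack: [0, 1]
BINARY_OP + → 0 + 1 = 1. Stack: [1]
STORE_FAST i → i=1. Stack: []
LOAD_FAST i → push 1. Stack: [1]
LOAD_CONST → push 2. Stack: [1, 2]
COMPARE_OP bool(<) → 1 vs 2 = True. Stack: [True]
POP_JUMP_IF_FALSE → pop True; no jump. Stack: []
LOAD_FAST_LOAD_FAST p,a → push -25,10. Stack: [-25, 10]
BINARY_OP + → -25 + 10 = -15. Stack: [-15]
STORE_FAST p → p=-15. Stack: []
LOAD_CONST → push 7. Stack: [7]
LOAD_FAST c → push 32. Stack: [7, 32]
BINARY_OP - → 7 - 32 = -25. Stack: [-25]
STORE_FAST p → p=-25. Stack: []
LOAD_FAST i → push 1. Stack: [1]
LOAD_CONST → push 1. Stack: [1, 1]
BINARY_OP + → 1 + 1 = 2. Stack: [2]
STORE_FAST i → i=2. Stack: []
LOAD_FAST i → push 2. Stack: [2]
LOAD_CONST → push 2. Stack: [2, 2]
COMPARE_OP bool(<) → 2 vs 2 = False. Stack: [False]
POP_JUMP_IF_FALSE → pop False; jump. Stack: []
LOAD_FAST p → push -25. Stack: [-25]
RETURN_VALUE → return -25.

-25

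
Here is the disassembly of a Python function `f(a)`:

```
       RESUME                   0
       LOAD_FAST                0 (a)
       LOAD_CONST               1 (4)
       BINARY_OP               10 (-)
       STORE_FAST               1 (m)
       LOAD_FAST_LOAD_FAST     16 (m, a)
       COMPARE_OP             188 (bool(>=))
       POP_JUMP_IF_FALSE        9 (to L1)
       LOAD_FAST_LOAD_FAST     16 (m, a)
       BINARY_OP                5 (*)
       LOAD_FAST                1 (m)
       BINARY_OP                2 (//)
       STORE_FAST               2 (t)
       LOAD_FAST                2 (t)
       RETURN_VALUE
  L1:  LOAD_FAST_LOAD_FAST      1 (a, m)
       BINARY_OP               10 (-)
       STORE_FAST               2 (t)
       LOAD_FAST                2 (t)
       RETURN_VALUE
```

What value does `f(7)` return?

4

LOAD_FAST a → push 7. Stack: [7]
LOAD_CONST → push 4. Stack: [7, 4]
BINARY_OP - → 7 - 4 = 3. Stack: [3]
STORE_FAST m → m=3. Stack: []
LOAD_FAST_LOAD_FAST m,a → push 3,7. Stack: [3, 7]
COMPARE_OP bool(>=) → 3 vs 7 = False. Stack: [False]
POP_JUMP_IF_FALSE → pop False; jump. Stack: []
LOAD_FAST_LOAD_FAST a,m → push 7,3. Stack: [7, 3]
BINARY_OP - → 7 - 3 = 4. Stack: [4]
STORE_FAST t → t=4. Stack: []
LOAD_FAST t → push 4. Stack: [4]
RETURN_VALUE → return 4.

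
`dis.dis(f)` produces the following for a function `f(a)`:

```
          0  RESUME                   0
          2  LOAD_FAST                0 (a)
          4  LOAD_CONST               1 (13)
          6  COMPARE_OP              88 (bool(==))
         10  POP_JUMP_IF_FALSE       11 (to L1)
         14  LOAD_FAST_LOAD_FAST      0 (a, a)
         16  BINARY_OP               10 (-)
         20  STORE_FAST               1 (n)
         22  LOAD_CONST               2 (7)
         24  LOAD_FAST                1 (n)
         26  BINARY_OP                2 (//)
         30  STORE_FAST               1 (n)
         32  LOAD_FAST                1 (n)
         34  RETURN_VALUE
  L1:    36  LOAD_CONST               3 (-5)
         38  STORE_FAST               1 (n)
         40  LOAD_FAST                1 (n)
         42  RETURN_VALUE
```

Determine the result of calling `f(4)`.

-5

LOAD_FAST a → push 4. Stack: [4]
LOAD_CONST → push 13. Stack: [4, 13]
COMPARE_OP bool(==) → 4 vs 13 = False. Stack: [False]
POP_JUMP_IF_FALSE → pop False; jump. Stack: []
LOAD_CONST → push -5. Stack: [-5]
STORE_FAST n → n=-5. Stack: []
LOAD_FAST n → push -5. Stack: [-5]
RETURN_VALUE → return -5.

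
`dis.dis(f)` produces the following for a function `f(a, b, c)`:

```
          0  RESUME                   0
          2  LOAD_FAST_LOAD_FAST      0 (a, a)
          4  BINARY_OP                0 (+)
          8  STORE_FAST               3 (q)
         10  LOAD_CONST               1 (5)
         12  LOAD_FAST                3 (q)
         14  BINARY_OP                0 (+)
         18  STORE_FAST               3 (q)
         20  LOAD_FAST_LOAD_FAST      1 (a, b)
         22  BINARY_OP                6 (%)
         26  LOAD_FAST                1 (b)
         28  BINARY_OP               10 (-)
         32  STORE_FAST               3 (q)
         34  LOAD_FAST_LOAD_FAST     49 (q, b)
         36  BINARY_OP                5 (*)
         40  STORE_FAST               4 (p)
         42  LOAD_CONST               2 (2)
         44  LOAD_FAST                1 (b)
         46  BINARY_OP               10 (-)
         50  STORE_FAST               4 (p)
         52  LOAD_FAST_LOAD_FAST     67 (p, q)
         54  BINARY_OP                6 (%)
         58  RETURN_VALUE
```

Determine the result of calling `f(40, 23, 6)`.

-3

LOAD_FAST_LOAD_FAST a,a → push 40,40. Stack: [40, 40]
BINARY_OP + → 40 + 40 = 80. Stack: [80]
STORE_FAST q → q=80. Stack: []
LOAD_CONST → push 5. Stack: [5]
LOAD_FAST q → push 80. Stack: [5, 80]
BINARY_OP + → 5 + 80 = 85. Stack: [85]
STORE_FAST q → q=85. Stack: []
LOAD_FAST_LOAD_FAST a,b → push 40,23. Stack: [40, 23]
BINARY_OP % → 40 % 23 = 17. Stack: [17]
LOAD_FAST b → push 23. Stack: [17, 23]
BINARY_OP - → 17 - 23 = -6. Stack: [-6]
STORE_FAST q → q=-6. Stack: []
LOAD_FAST_LOAD_FAST q,b → push -6,23. Stack: [-6, 23]
BINARY_OP * → -6 * 23 = -138. Stack: [-138]
STORE_FAST p → p=-138. Stack: []
LOAD_CONST → push 2. Stack: [2]
LOAD_FAST b → push 23. Stack: [2, 23]
BINARY_OP - → 2 - 23 = -21. Stack: [-21]
STORE_FAST p → p=-21. Stack: []
LOAD_FAST_LOAD_FAST p,q → push -21,-6. Stack: [-21, -6]
BINARY_OP % → -21 % -6 = -3. Stack: [-3]
RETURN_VALUE → return -3.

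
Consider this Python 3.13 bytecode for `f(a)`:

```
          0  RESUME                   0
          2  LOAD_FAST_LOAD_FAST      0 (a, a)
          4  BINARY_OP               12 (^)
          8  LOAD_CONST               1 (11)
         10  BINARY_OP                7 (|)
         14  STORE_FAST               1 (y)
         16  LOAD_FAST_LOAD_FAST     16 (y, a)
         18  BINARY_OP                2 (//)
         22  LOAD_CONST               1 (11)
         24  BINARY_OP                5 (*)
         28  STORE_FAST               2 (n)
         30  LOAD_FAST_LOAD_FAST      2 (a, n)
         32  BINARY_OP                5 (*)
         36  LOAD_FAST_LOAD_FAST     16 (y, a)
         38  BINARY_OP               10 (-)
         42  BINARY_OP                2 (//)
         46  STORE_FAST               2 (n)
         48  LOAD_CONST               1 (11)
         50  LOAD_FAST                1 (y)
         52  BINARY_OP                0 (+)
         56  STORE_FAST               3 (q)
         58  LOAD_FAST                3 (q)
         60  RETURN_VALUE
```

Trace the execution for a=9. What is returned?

22

LOAD_FAST_LOAD_FAST a,a → push 9,9. Stack: [9, 9]
BINARY_OP ^ → 9 ^ 9 = 0. Stack: [0]
LOAD_CONST → push 11. Stack: [0, 11]
BINARY_OP | → 0 | 11 = 11. Stack: [11]
STORE_FAST y → y=11. Stack: []
LOAD_FAST_LOAD_FAST y,a → push 11,9. Stack: [11, 9]
BINARY_OP // → 11 // 9 = 1. Stack: [1]
LOAD_CONST → push 11. Stack: [1, 11]
BINARY_OP * → 1 * 11 = 11. Stack: [11]
STORE_FAST n → n=11. Stack: []
LOAD_FAST_LOAD_FAST a,n → push 9,11. Stack: [9, 11]
BINARY_OP * → 9 * 11 = 99. Stack: [99]
LOAD_FAST_LOAD_FAST y,a → push 11,9. Stack: [99, 11, 9]
BINARY_OP - → 11 - 9 = 2. Stack: [99, 2]
BINARY_OP // → 99 // 2 = 49. Stack: [49]
STORE_FAST n → n=49. Stack: []
LOAD_CONST → push 11. Stack: [11]
LOAD_FAST y → push 11. Stack: [11, 11]
BINARY_OP + → 11 + 11 = 22. Stack: [22]
STORE_FAST q → q=22. Stack: []
LOAD_FAST q → push 22. Stack: [22]
RETURN_VALUE → return 22.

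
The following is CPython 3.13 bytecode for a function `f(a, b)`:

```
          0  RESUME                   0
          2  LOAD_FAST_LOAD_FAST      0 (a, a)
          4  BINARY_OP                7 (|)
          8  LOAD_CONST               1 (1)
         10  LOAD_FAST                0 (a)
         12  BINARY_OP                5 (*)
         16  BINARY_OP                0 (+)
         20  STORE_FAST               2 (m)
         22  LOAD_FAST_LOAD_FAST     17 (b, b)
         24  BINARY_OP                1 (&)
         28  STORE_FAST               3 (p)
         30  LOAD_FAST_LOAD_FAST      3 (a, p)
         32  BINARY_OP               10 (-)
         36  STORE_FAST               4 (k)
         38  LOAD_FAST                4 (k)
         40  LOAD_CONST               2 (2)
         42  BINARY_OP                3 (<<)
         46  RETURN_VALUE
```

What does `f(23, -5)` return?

112

LOAD_FAST_LOAD_FAST a,a → push 23,23. Stack: [23, 23]
BINARY_OP | → 23 | 23 = 23. Stack: [23]
LOAD_CONST → push 1. Stack: [23, 1]
LOAD_FAST a → push 23. Stack: [23, 1, 23]
BINARY_OP * → 1 * 23 = 23. Stack: [23, 23]
BINARY_OP + → 23 + 23 = 46. Stack: [46]
STORE_FAST m → m=46. Stack: []
LOAD_FAST_LOAD_FAST b,b → push -5,-5. Stack: [-5, -5]
BINARY_OP & → -5 & -5 = -5. Stack: [-5]
STORE_FAST p → p=-5. Stack: []
LOAD_FAST_LOAD_FAST a,p → push 23,-5. Stack: [23, -5]
BINARY_OP - → 23 - -5 = 28. Stack: [28]
STORE_FAST k → k=28. Stack: []
LOAD_FAST k → push 28. Stack: [28]
LOAD_CONST → push 2. Stack: [28, 2]
BINARY_OP << → 28 << 2 = 112. Stack: [112]
RETURN_VALUE → return 112.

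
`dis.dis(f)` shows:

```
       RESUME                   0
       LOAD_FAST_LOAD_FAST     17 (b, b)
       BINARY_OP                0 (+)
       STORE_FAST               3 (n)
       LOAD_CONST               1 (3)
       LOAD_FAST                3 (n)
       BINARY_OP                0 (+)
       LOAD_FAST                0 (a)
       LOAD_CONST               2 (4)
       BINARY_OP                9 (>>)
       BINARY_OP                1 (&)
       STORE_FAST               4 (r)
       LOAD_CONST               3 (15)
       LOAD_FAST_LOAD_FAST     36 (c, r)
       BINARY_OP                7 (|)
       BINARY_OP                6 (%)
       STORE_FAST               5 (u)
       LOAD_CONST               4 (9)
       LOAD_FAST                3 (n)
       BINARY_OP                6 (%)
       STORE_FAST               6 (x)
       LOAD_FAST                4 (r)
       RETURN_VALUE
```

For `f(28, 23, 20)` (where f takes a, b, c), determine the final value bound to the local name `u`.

15

LOAD_FAST_LOAD_FAST b,b → push 23,23. Stack: [23, 23]
BINARY_OP + → 23 + 23 = 46. Stack: [46]
STORE_FAST n → n=46. Stack: []
LOAD_CONST → push 3. Stack: [3]
LOAD_FAST n → push 46. Stack: [3, 46]
BINARY_OP + → 3 + 46 = 49. Stack: [49]
LOAD_FAST a → push 28. Stack: [49, 28]
LOAD_CONST → push 4. Stack: [49, 28, 4]
BINARY_OP >> → 28 >> 4 = 1. Stack: [49, 1]
BINARY_OP & → 49 & 1 = 1. Stack: [1]
STORE_FAST r → r=1. Stack: []
LOAD_CONST → push 15. Stack: [15]
LOAD_FAST_LOAD_FAST c,r → push 20,1. Stack: [15, 20, 1]
BINARY_OP | → 20 | 1 = 21. Stack: [15, 21]
BINARY_OP % → 15 % 21 = 15. Stack: [15]
STORE_FAST u → u=15. Stack: []
LOAD_CONST → push 9. Stack: [9]
LOAD_FAST n → push 46. Stack: [9, 46]
BINARY_OP % → 9 % 46 = 9. Stack: [9]
STORE_FAST x → x=9. Stack: []
LOAD_FAST r → push 1. Stack: [1]
RETURN_VALUE → return 1.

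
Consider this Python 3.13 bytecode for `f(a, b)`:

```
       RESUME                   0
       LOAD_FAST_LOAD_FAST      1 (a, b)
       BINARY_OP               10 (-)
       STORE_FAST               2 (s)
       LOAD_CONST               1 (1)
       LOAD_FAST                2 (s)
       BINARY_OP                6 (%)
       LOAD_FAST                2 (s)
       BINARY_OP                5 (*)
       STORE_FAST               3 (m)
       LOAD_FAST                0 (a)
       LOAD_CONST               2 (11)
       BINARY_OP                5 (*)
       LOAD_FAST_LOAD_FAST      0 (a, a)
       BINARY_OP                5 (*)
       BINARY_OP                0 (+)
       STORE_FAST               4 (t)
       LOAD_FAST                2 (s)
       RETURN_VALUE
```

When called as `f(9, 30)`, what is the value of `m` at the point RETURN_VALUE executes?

LOAD_FAST_LOAD_FAST a,b → push 9,30. Stack: [9, 30]
BINARY_OP - → 9 - 30 = -21. Stack: [-21]
STORE_FAST s → s=-21. Stack: []
LOAD_CONST → push 1. Stack: [1]
LOAD_FAST s → push -21. Stack: [1, -21]
BINARY_OP % → 1 % -21 = -20. Stack: [-20]
LOAD_FAST s → push -21. Stack: [-20, -21]
BINARY_OP * → -20 * -21 = 420. Stack: [420]
STORE_FAST m → m=420. Stack: []
LOAD_FAST a → push 9. Stack: [9]
LOAD_CONST → push 11. Stack: [9, 11]
BINARY_OP * → 9 * 11 = 99. Stack: [99]
LOAD_FAST_LOAD_FAST a,a → push 9,9. Stack: [99, 9, 9]
BINARY_OP * → 9 * 9 = 81. Stack: [99, 81]
BINARY_OP + → 99 + 81 = 180. Stack: [180]
STORE_FAST t → t=180. Stack: []
LOAD_FAST s → push -21. Stack: [-21]
RETURN_VALUE → return -21.

420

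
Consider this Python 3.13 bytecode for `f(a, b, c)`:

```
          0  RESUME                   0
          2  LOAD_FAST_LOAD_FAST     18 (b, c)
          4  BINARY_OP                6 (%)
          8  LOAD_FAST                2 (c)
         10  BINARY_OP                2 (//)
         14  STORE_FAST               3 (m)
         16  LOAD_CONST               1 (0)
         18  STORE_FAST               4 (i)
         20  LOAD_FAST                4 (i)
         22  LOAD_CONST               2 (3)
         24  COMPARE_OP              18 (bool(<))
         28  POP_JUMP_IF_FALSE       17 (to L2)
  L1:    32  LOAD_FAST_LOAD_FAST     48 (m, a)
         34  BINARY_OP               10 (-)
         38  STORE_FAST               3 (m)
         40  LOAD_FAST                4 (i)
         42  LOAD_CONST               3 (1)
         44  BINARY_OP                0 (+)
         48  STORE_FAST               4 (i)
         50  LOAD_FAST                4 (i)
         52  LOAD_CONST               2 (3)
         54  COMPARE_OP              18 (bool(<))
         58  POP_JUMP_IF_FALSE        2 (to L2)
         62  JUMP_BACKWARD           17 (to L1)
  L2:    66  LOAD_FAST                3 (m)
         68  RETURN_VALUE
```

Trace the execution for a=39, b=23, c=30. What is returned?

-117

LOAD_FAST_LOAD_FAST b,c → push 23,30. Stack: [23, 30]
BINARY_OP % → 23 % 30 = 23. Stack: [23]
LOAD_FAST c → push 30. Stack: [23, 30]
BINARY_OP // → 23 // 30 = 0. Stack: [0]
STORE_FAST m → m=0. Stack: []
LOAD_CONST → push 0. Stack: [0]
STORE_FAST i → i=0. Stack: []
LOAD_FAST i → push 0. Stack: [0]
LOAD_CONST → push 3. Stack: [0, 3]
COMPARE_OP bool(<) → 0 vs 3 = True. Stack: [True]
POP_JUMP_IF_FALSE → pop True; no jump. Stack: []
LOAD_FAST_LOAD_FAST m,a → push 0,39. Stack: [0, 39]
BINARY_OP - → 0 - 39 = -39. Stack: [-39]
STORE_FAST m → m=-39. Stack: []
LOAD_FAST i → push 0. Stack: [0]
LOAD_CONST → push 1. Stack: [0, 1]
BINARY_OP + → 0 + 1 = 1. Stack: [1]
STORE_FAST i → i=1. Stack: []
LOAD_FAST i → push 1. Stack: [1]
LOAD_CONST → push 3. Stack: [1, 3]
COMPARE_OP bool(<) → 1 vs 3 = True. Stack: [True]
POP_JUMP_IF_FALSE → pop True; no jump. Stack: []
LOAD_FAST_LOAD_FAST m,a → push -39,39. Stack: [-39, 39]
BINARY_OP - → -39 - 39 = -78. Stack: [-78]
STORE_FAST m → m=-78. Stack: []
LOAD_FAST i → push 1. Stack: [1]
LOAD_CONST → push 1. Stack: [1, 1]
BINARY_OP + → 1 + 1 = 2. Stack: [2]
STORE_FAST i → i=2. Stack: []
LOAD_FAST i → push 2. Stack: [2]
LOAD_CONST → push 3. Stack: [2, 3]
COMPARE_OP bool(<) → 2 vs 3 = True. Stack: [True]
POP_JUMP_IF_FALSE → pop True; no jump. Stack: []
LOAD_FAST_LOAD_FAST m,a → push -78,39. Stack: [-78, 39]
BINARY_OP - → -78 - 39 = -117. Stack: [-117]
STORE_FAST m → m=-117. Stack: []
LOAD_FAST i → push 2. Stack: [2]
LOAD_CONST → push 1. Stack: [2, 1]
BINARY_OP + → 2 + 1 = 3. Stack: [3]
STORE_FAST i → i=3. Stack: []
LOAD_FAST i → push 3. Stack: [3]
LOAD_CONST → push 3. Stack: [3, 3]
COMPARE_OP bool(<) → 3 vs 3 = False. Stack: [False]
POP_JUMP_IF_FALSE → pop False; jump. Stack: []
LOAD_FAST m → push -117. Stack: [-117]
RETURN_VALUE → return -117.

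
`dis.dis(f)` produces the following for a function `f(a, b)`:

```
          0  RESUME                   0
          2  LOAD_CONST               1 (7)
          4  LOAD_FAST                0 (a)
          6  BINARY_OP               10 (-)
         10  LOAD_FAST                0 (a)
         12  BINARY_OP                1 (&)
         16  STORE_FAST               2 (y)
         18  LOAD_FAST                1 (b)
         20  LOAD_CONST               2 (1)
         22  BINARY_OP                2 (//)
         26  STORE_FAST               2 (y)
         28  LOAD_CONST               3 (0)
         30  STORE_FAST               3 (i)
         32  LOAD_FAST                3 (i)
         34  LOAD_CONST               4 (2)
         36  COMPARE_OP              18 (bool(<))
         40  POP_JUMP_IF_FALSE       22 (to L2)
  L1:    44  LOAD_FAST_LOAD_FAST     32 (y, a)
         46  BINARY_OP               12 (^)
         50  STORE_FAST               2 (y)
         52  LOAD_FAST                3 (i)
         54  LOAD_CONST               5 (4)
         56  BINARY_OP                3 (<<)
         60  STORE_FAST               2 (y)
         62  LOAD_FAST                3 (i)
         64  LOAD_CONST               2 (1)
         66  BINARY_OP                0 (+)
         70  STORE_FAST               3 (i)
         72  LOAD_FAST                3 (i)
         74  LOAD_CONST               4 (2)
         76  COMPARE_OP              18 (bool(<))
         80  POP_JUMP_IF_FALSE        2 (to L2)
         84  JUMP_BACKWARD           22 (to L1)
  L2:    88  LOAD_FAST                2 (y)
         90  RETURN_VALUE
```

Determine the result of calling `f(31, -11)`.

16

LOAD_CONST → push 7. Stack: [7]
LOAD_FAST a → push 31. Stack: [7, 31]
BINARY_OP - → 7 - 31 = -24. Stack: [-24]
LOAD_FAST a → push 31. Stack: [-24, 31]
BINARY_OP & → -24 & 31 = 8. Stack: [8]
STORE_FAST y → y=8. Stack: []
LOAD_FAST b → push -11. Stack: [-11]
LOAD_CONST → push 1. Stack: [-11, 1]
BINARY_OP // → -11 // 1 = -11. Stack: [-11]
STORE_FAST y → y=-11. Stack: []
LOAD_CONST → push 0. Stack: [0]
STORE_FAST i → i=0. Stack: []
LOAD_FAST i → push 0. Stack: [0]
LOAD_CONST → push 2. Stack: [0, 2]
COMPARE_OP bool(<) → 0 vs 2 = True. Stack: [True]
POP_JUMP_IF_FALSE → pop True; no jump. Stack: []
LOAD_FAST_LOAD_FAST y,a → push -11,31. Stack: [-11, 31]
BINARY_OP ^ → -11 ^ 31 = -22. Stack: [-22]
STORE_FAST y → y=-22. Stack: []
LOAD_FAST i → push 0. Stack: [0]
LOAD_CONST → push 4. Stack: [0, 4]
BINARY_OP << → 0 << 4 = 0. Stack: [0]
STORE_FAST y → y=0. Stack: []
LOAD_FAST i → push 0. Stack: [0]
LOAD_CONST → push 1. Stack: [0, 1]
BINARY_OP + → 0 + 1 = 1. Stack: [1]
STORE_FAST i → i=1. Stack: []
LOAD_FAST i → push 1. Stack: [1]
LOAD_CONST → push 2. Stack: [1, 2]
COMPARE_OP bool(<) → 1 vs 2 = True. Stack: [True]
POP_JUMP_IF_FALSE → pop True; no jump. Stack: []
LOAD_FAST_LOAD_FAST y,a → push 0,31. Stack: [0, 31]
BINARY_OP ^ → 0 ^ 31 = 31. Stack: [31]
STORE_FAST y → y=31. Stack: []
LOAD_FAST i → push 1. Stack: [1]
LOAD_CONST → push 4. Stack: [1, 4]
BINARY_OP << → 1 << 4 = 16. Stack: [16]
STORE_FAST y → y=16. Stack: []
LOAD_FAST i → push 1. Stack: [1]
LOAD_CONST → push 1. Stack: [1, 1]
BINARY_OP + → 1 + 1 = 2. Stack: [2]
STORE_FAST i → i=2. Stack: []
LOAD_FAST i → push 2. Stack: [2]
LOAD_CONST → push 2. Stack: [2, 2]
COMPARE_OP bool(<) → 2 vs 2 = False. Stack: [False]
POP_JUMP_IF_FALSE → pop False; jump. Stack: []
LOAD_FAST y → push 16. Stack: [16]
RETURN_VALUE → return 16.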